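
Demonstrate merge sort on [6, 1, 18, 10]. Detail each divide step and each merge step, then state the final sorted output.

Merge sort trace:

Split: [6, 1, 18, 10] -> [6, 1] and [18, 10]
  Split: [6, 1] -> [6] and [1]
  Merge: [6] + [1] -> [1, 6]
  Split: [18, 10] -> [18] and [10]
  Merge: [18] + [10] -> [10, 18]
Merge: [1, 6] + [10, 18] -> [1, 6, 10, 18]

Final sorted array: [1, 6, 10, 18]

The merge sort proceeds by recursively splitting the array and merging sorted halves.
After all merges, the sorted array is [1, 6, 10, 18].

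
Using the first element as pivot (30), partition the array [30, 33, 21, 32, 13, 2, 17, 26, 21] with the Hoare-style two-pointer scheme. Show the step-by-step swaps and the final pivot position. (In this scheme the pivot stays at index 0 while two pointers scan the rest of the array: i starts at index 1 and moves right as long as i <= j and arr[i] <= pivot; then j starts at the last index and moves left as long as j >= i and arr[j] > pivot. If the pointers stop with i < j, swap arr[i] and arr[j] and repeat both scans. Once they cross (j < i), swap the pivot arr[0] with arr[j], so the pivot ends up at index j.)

Hoare-style two-pointer partition with pivot = 30:

Initial array: [30, 33, 21, 32, 13, 2, 17, 26, 21]

Pointers start at i = 1, j = 8.
i stops at index 1 (arr[1]=33 > 30), j stops at index 8 (arr[8]=21 <= 30): swap arr[1] and arr[8], array becomes [30, 21, 21, 32, 13, 2, 17, 26, 33]
i stops at index 3 (arr[3]=32 > 30), j stops at index 7 (arr[7]=26 <= 30): swap arr[3] and arr[7], array becomes [30, 21, 21, 26, 13, 2, 17, 32, 33]
i ends at 7, j ends at 6: the pointers have crossed (j < i), so scanning stops.

Swap pivot arr[0] with arr[6] to place pivot at position 6: [17, 21, 21, 26, 13, 2, 30, 32, 33]
Pivot position: 6

After partitioning with pivot 30, the array becomes [17, 21, 21, 26, 13, 2, 30, 32, 33]. The pivot is placed at index 6. All elements to the left of the pivot are <= 30, and all elements to the right are > 30.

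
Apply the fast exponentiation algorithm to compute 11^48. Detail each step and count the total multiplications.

Computing 11^48 by squaring (build up from 11^1; each line after the first costs one multiplication):

11^1 = 11
11^2 = (11^1)^2 = 11^2 = 121
11^3 = 11 * 11^2 = 11 * 121 = 1331
11^6 = (11^3)^2 = 1331^2 = 1771561
11^12 = (11^6)^2 = 1771561^2 = 3138428376721
11^24 = (11^12)^2 = 3138428376721^2 = 9849732675807611094711841
11^48 = (11^24)^2 = 9849732675807611094711841^2 = 97017233784872162402203715694511008214034825609281

Result: 97017233784872162402203715694511008214034825609281
Multiplications needed: 6 (6 lines after 11^1)

11^48 = 97017233784872162402203715694511008214034825609281. Using exponentiation by squaring, this requires 6 multiplications. The key idea: if the exponent is even, square the half-power; if odd, multiply by the base once.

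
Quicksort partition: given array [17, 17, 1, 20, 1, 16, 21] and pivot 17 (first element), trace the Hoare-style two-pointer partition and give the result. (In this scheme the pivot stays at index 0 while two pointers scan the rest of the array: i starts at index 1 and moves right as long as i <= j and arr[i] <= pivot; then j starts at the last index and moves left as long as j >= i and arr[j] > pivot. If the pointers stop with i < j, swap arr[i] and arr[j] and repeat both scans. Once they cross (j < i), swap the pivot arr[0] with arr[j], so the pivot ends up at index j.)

Hoare-style two-pointer partition with pivot = 17:

Initial array: [17, 17, 1, 20, 1, 16, 21]

Pointers start at i = 1, j = 6.
i stops at index 3 (arr[3]=20 > 17), j stops at index 5 (arr[5]=16 <= 17): swap arr[3] and arr[5], array becomes [17, 17, 1, 16, 1, 20, 21]
i ends at 5, j ends at 4: the pointers have crossed (j < i), so scanning stops.

Swap pivot arr[0] with arr[4] to place pivot at position 4: [1, 17, 1, 16, 17, 20, 21]
Pivot position: 4

After partitioning with pivot 17, the array becomes [1, 17, 1, 16, 17, 20, 21]. The pivot is placed at index 4. All elements to the left of the pivot are <= 17, and all elements to the right are > 17.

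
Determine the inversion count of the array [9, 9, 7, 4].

Finding inversions in [9, 9, 7, 4]:

(0, 2): arr[0]=9 > arr[2]=7
(0, 3): arr[0]=9 > arr[3]=4
(1, 2): arr[1]=9 > arr[2]=7
(1, 3): arr[1]=9 > arr[3]=4
(2, 3): arr[2]=7 > arr[3]=4

Total inversions: 5

The array has 5 inversion(s): (0,2), (0,3), (1,2), (1,3), (2,3). Each pair (i,j) satisfies i < j and arr[i] > arr[j].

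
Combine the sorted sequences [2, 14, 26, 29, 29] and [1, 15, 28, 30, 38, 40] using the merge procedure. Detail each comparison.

Merging process:

Compare 2 vs 1: take 1 from right. Merged: [1]
Compare 2 vs 15: take 2 from left. Merged: [1, 2]
Compare 14 vs 15: take 14 from left. Merged: [1, 2, 14]
Compare 26 vs 15: take 15 from right. Merged: [1, 2, 14, 15]
Compare 26 vs 28: take 26 from left. Merged: [1, 2, 14, 15, 26]
Compare 29 vs 28: take 28 from right. Merged: [1, 2, 14, 15, 26, 28]
Compare 29 vs 30: take 29 from left. Merged: [1, 2, 14, 15, 26, 28, 29]
Compare 29 vs 30: take 29 from left. Merged: [1, 2, 14, 15, 26, 28, 29, 29]
Append remaining from right: [30, 38, 40]. Merged: [1, 2, 14, 15, 26, 28, 29, 29, 30, 38, 40]

Final merged array: [1, 2, 14, 15, 26, 28, 29, 29, 30, 38, 40]
Total comparisons: 8

The merged array is [1, 2, 14, 15, 26, 28, 29, 29, 30, 38, 40], requiring 8 comparisons. The merge step runs in O(n) time where n is the total number of elements.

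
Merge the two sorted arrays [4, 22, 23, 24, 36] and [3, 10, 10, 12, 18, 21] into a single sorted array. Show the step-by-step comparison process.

Merging process:

Compare 4 vs 3: take 3 from right. Merged: [3]
Compare 4 vs 10: take 4 from left. Merged: [3, 4]
Compare 22 vs 10: take 10 from right. Merged: [3, 4, 10]
Compare 22 vs 10: take 10 from right. Merged: [3, 4, 10, 10]
Compare 22 vs 12: take 12 from right. Merged: [3, 4, 10, 10, 12]
Compare 22 vs 18: take 18 from right. Merged: [3, 4, 10, 10, 12, 18]
Compare 22 vs 21: take 21 from right. Merged: [3, 4, 10, 10, 12, 18, 21]
Append remaining from left: [22, 23, 24, 36]. Merged: [3, 4, 10, 10, 12, 18, 21, 22, 23, 24, 36]

Final merged array: [3, 4, 10, 10, 12, 18, 21, 22, 23, 24, 36]
Total comparisons: 7

The merged array is [3, 4, 10, 10, 12, 18, 21, 22, 23, 24, 36], requiring 7 comparisons. The merge step runs in O(n) time where n is the total number of elements.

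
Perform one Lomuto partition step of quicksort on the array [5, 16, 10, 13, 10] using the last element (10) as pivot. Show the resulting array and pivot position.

Lomuto partition with pivot = 10:

Initial array: [5, 16, 10, 13, 10]

arr[0]=5 <= 10: swap with position 0, array becomes [5, 16, 10, 13, 10]
arr[1]=16 > 10: no swap
arr[2]=10 <= 10: swap with position 1, array becomes [5, 10, 16, 13, 10]
arr[3]=13 > 10: no swap

Place pivot at position 2: [5, 10, 10, 13, 16]
Pivot position: 2

After partitioning with pivot 10, the array becomes [5, 10, 10, 13, 16]. The pivot is placed at index 2. All elements to the left of the pivot are <= 10, and all elements to the right are > 10.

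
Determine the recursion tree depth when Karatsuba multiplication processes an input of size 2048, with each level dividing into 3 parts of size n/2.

For divide and conquer with division factor 2:

Problem sizes at each level:
Level 0: 2048
Level 1: 1024
Level 2: 512
Level 3: 256
Level 4: 128
Level 5: 64
Level 6: 32
Level 7: 16
Level 8: 8
Level 9: 4
Level 10: 2
Level 11: 1

The root is level 0 and the size-1 base case is level 11 (the tree spans levels 0 through 11, i.e. 12 levels counting the root), so the depth is the number of divisions: log_2(2048) = 11

The recursion tree depth is log_2(2048) = 11. At each level, the problem size is divided by 2, so it takes 11 divisions to reduce to a base case of size 1. The algorithm makes 3 recursive calls at each level.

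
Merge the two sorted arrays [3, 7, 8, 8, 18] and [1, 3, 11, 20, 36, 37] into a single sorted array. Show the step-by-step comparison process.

Merging process:

Compare 3 vs 1: take 1 from right. Merged: [1]
Compare 3 vs 3: take 3 from left. Merged: [1, 3]
Compare 7 vs 3: take 3 from right. Merged: [1, 3, 3]
Compare 7 vs 11: take 7 from left. Merged: [1, 3, 3, 7]
Compare 8 vs 11: take 8 from left. Merged: [1, 3, 3, 7, 8]
Compare 8 vs 11: take 8 from left. Merged: [1, 3, 3, 7, 8, 8]
Compare 18 vs 11: take 11 from right. Merged: [1, 3, 3, 7, 8, 8, 11]
Compare 18 vs 20: take 18 from left. Merged: [1, 3, 3, 7, 8, 8, 11, 18]
Append remaining from right: [20, 36, 37]. Merged: [1, 3, 3, 7, 8, 8, 11, 18, 20, 36, 37]

Final merged array: [1, 3, 3, 7, 8, 8, 11, 18, 20, 36, 37]
Total comparisons: 8

The merged array is [1, 3, 3, 7, 8, 8, 11, 18, 20, 36, 37], requiring 8 comparisons. The merge step runs in O(n) time where n is the total number of elements.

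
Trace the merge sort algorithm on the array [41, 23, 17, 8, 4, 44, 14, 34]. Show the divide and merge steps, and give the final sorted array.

Merge sort trace:

Split: [41, 23, 17, 8, 4, 44, 14, 34] -> [41, 23, 17, 8] and [4, 44, 14, 34]
  Split: [41, 23, 17, 8] -> [41, 23] and [17, 8]
    Split: [41, 23] -> [41] and [23]
    Merge: [41] + [23] -> [23, 41]
    Split: [17, 8] -> [17] and [8]
    Merge: [17] + [8] -> [8, 17]
  Merge: [23, 41] + [8, 17] -> [8, 17, 23, 41]
  Split: [4, 44, 14, 34] -> [4, 44] and [14, 34]
    Split: [4, 44] -> [4] and [44]
    Merge: [4] + [44] -> [4, 44]
    Split: [14, 34] -> [14] and [34]
    Merge: [14] + [34] -> [14, 34]
  Merge: [4, 44] + [14, 34] -> [4, 14, 34, 44]
Merge: [8, 17, 23, 41] + [4, 14, 34, 44] -> [4, 8, 14, 17, 23, 34, 41, 44]

Final sorted array: [4, 8, 14, 17, 23, 34, 41, 44]

The merge sort proceeds by recursively splitting the array and merging sorted halves.
After all merges, the sorted array is [4, 8, 14, 17, 23, 34, 41, 44].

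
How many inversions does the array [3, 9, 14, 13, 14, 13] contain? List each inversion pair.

Finding inversions in [3, 9, 14, 13, 14, 13]:

(2, 3): arr[2]=14 > arr[3]=13
(2, 5): arr[2]=14 > arr[5]=13
(4, 5): arr[4]=14 > arr[5]=13

Total inversions: 3

The array has 3 inversion(s): (2,3), (2,5), (4,5). Each pair (i,j) satisfies i < j and arr[i] > arr[j].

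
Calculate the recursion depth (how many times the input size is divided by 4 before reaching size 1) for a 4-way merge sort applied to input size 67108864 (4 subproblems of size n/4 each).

For divide and conquer with division factor 4:

Problem sizes at each level:
Level 0: 67108864
Level 1: 16777216
Level 2: 4194304
Level 3: 1048576
Level 4: 262144
Level 5: 65536
Level 6: 16384
Level 7: 4096
Level 8: 1024
Level 9: 256
Level 10: 64
Level 11: 16
Level 12: 4
Level 13: 1

The root is level 0 and the size-1 base case is level 13 (the tree spans levels 0 through 13, i.e. 14 levels counting the root), so the depth is the number of divisions: log_4(67108864) = 13

The recursion tree depth is log_4(67108864) = 13. At each level, the problem size is divided by 4, so it takes 13 divisions to reduce to a base case of size 1. The algorithm makes 4 recursive calls at each level.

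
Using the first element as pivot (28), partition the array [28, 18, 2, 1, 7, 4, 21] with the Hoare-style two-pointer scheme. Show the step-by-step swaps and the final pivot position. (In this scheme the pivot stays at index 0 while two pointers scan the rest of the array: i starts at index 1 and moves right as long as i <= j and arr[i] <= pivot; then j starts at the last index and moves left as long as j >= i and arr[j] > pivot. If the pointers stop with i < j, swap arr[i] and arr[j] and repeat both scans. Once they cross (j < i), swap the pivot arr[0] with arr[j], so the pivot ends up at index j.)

Hoare-style two-pointer partition with pivot = 28:

Initial array: [28, 18, 2, 1, 7, 4, 21]

Pointers start at i = 1, j = 6.
i ends at 7, j ends at 6: the pointers have crossed (j < i), so scanning stops.

Swap pivot arr[0] with arr[6] to place pivot at position 6: [21, 18, 2, 1, 7, 4, 28]
Pivot position: 6

After partitioning with pivot 28, the array becomes [21, 18, 2, 1, 7, 4, 28]. The pivot is placed at index 6. All elements to the left of the pivot are <= 28, and all elements to the right are > 28.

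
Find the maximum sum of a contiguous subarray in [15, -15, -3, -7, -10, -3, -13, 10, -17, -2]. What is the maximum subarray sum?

Using Kadane's algorithm on [15, -15, -3, -7, -10, -3, -13, 10, -17, -2]:

Scanning through the array:
Position 1 (value -15): max_ending_here = 0, max_so_far = 15
Position 2 (value -3): max_ending_here = -3, max_so_far = 15
Position 3 (value -7): max_ending_here = -7, max_so_far = 15
Position 4 (value -10): max_ending_here = -10, max_so_far = 15
Position 5 (value -3): max_ending_here = -3, max_so_far = 15
Position 6 (value -13): max_ending_here = -13, max_so_far = 15
Position 7 (value 10): max_ending_here = 10, max_so_far = 15
Position 8 (value -17): max_ending_here = -7, max_so_far = 15
Position 9 (value -2): max_ending_here = -2, max_so_far = 15

Maximum subarray: [15]
Maximum sum: 15

The maximum subarray is [15] with sum 15. This subarray runs from index 0 to index 0.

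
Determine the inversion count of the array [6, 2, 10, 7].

Finding inversions in [6, 2, 10, 7]:

(0, 1): arr[0]=6 > arr[1]=2
(2, 3): arr[2]=10 > arr[3]=7

Total inversions: 2

The array has 2 inversion(s): (0,1), (2,3). Each pair (i,j) satisfies i < j and arr[i] > arr[j].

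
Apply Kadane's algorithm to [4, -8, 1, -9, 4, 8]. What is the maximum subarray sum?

Using Kadane's algorithm on [4, -8, 1, -9, 4, 8]:

Scanning through the array:
Position 1 (value -8): max_ending_here = -4, max_so_far = 4
Position 2 (value 1): max_ending_here = 1, max_so_far = 4
Position 3 (value -9): max_ending_here = -8, max_so_far = 4
Position 4 (value 4): max_ending_here = 4, max_so_far = 4
Position 5 (value 8): max_ending_here = 12, max_so_far = 12

Maximum subarray: [4, 8]
Maximum sum: 12

The maximum subarray is [4, 8] with sum 12. This subarray runs from index 4 to index 5.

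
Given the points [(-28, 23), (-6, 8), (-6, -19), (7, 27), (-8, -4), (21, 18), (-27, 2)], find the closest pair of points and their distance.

Computing all pairwise distances among 7 points:

d((-28, 23), (-6, 8)) = 26.6271
d((-28, 23), (-6, -19)) = 47.4131
d((-28, 23), (7, 27)) = 35.2278
d((-28, 23), (-8, -4)) = 33.6006
d((-28, 23), (21, 18)) = 49.2544
d((-28, 23), (-27, 2)) = 21.0238
d((-6, 8), (-6, -19)) = 27.0
d((-6, 8), (7, 27)) = 23.0217
d((-6, 8), (-8, -4)) = 12.1655 <-- minimum
d((-6, 8), (21, 18)) = 28.7924
d((-6, 8), (-27, 2)) = 21.8403
d((-6, -19), (7, 27)) = 47.8017
d((-6, -19), (-8, -4)) = 15.1327
d((-6, -19), (21, 18)) = 45.8039
d((-6, -19), (-27, 2)) = 29.6985
d((7, 27), (-8, -4)) = 34.4384
d((7, 27), (21, 18)) = 16.6433
d((7, 27), (-27, 2)) = 42.2019
d((-8, -4), (21, 18)) = 36.4005
d((-8, -4), (-27, 2)) = 19.9249
d((21, 18), (-27, 2)) = 50.5964

Closest pair: (-6, 8) and (-8, -4) with distance 12.1655

The closest pair is (-6, 8) and (-8, -4) with Euclidean distance 12.1655. For 7 points, brute-force pairwise comparison is shown above. For large n, the divide-and-conquer algorithm (sort by x, recurse on halves, check the dividing strip) achieves O(n log n).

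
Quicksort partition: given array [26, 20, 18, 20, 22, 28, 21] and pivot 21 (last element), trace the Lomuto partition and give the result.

Lomuto partition with pivot = 21:

Initial array: [26, 20, 18, 20, 22, 28, 21]

arr[0]=26 > 21: no swap
arr[1]=20 <= 21: swap with position 0, array becomes [20, 26, 18, 20, 22, 28, 21]
arr[2]=18 <= 21: swap with position 1, array becomes [20, 18, 26, 20, 22, 28, 21]
arr[3]=20 <= 21: swap with position 2, array becomes [20, 18, 20, 26, 22, 28, 21]
arr[4]=22 > 21: no swap
arr[5]=28 > 21: no swap

Place pivot at position 3: [20, 18, 20, 21, 22, 28, 26]
Pivot position: 3

After partitioning with pivot 21, the array becomes [20, 18, 20, 21, 22, 28, 26]. The pivot is placed at index 3. All elements to the left of the pivot are <= 21, and all elements to the right are > 21.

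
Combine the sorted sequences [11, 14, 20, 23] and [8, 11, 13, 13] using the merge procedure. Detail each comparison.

Merging process:

Compare 11 vs 8: take 8 from right. Merged: [8]
Compare 11 vs 11: take 11 from left. Merged: [8, 11]
Compare 14 vs 11: take 11 from right. Merged: [8, 11, 11]
Compare 14 vs 13: take 13 from right. Merged: [8, 11, 11, 13]
Compare 14 vs 13: take 13 from right. Merged: [8, 11, 11, 13, 13]
Append remaining from left: [14, 20, 23]. Merged: [8, 11, 11, 13, 13, 14, 20, 23]

Final merged array: [8, 11, 11, 13, 13, 14, 20, 23]
Total comparisons: 5

The merged array is [8, 11, 11, 13, 13, 14, 20, 23], requiring 5 comparisons. The merge step runs in O(n) time where n is the total number of elements.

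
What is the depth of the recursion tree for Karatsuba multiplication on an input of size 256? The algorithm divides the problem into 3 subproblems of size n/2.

For divide and conquer with division factor 2:

Problem sizes at each level:
Level 0: 256
Level 1: 128
Level 2: 64
Level 3: 32
Level 4: 16
Level 5: 8
Level 6: 4
Level 7: 2
Level 8: 1

The root is level 0 and the size-1 base case is level 8 (the tree spans levels 0 through 8, i.e. 9 levels counting the root), so the depth is the number of divisions: log_2(256) = 8

The recursion tree depth is log_2(256) = 8. At each level, the problem size is divided by 2, so it takes 8 divisions to reduce to a base case of size 1. The algorithm makes 3 recursive calls at each level.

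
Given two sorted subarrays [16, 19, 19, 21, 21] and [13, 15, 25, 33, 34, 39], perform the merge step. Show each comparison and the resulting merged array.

Merging process:

Compare 16 vs 13: take 13 from right. Merged: [13]
Compare 16 vs 15: take 15 from right. Merged: [13, 15]
Compare 16 vs 25: take 16 from left. Merged: [13, 15, 16]
Compare 19 vs 25: take 19 from left. Merged: [13, 15, 16, 19]
Compare 19 vs 25: take 19 from left. Merged: [13, 15, 16, 19, 19]
Compare 21 vs 25: take 21 from left. Merged: [13, 15, 16, 19, 19, 21]
Compare 21 vs 25: take 21 from left. Merged: [13, 15, 16, 19, 19, 21, 21]
Append remaining from right: [25, 33, 34, 39]. Merged: [13, 15, 16, 19, 19, 21, 21, 25, 33, 34, 39]

Final merged array: [13, 15, 16, 19, 19, 21, 21, 25, 33, 34, 39]
Total comparisons: 7

The merged array is [13, 15, 16, 19, 19, 21, 21, 25, 33, 34, 39], requiring 7 comparisons. The merge step runs in O(n) time where n is the total number of elements.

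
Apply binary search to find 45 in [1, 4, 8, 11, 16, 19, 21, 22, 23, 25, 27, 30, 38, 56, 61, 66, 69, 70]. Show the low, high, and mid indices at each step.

Binary search for 45 in [1, 4, 8, 11, 16, 19, 21, 22, 23, 25, 27, 30, 38, 56, 61, 66, 69, 70]:

lo=0, hi=17, mid=8, arr[mid]=23 -> 23 < 45, search right half
lo=9, hi=17, mid=13, arr[mid]=56 -> 56 > 45, search left half
lo=9, hi=12, mid=10, arr[mid]=27 -> 27 < 45, search right half
lo=11, hi=12, mid=11, arr[mid]=30 -> 30 < 45, search right half
lo=12, hi=12, mid=12, arr[mid]=38 -> 38 < 45, search right half
lo=13 > hi=12, target 45 not found

Binary search determines that 45 is not in the array after 5 comparisons. The search space was exhausted without finding the target.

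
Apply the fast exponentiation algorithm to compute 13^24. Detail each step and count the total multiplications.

Computing 13^24 by squaring (build up from 13^1; each line after the first costs one multiplication):

13^1 = 13
13^2 = (13^1)^2 = 13^2 = 169
13^3 = 13 * 13^2 = 13 * 169 = 2197
13^6 = (13^3)^2 = 2197^2 = 4826809
13^12 = (13^6)^2 = 4826809^2 = 23298085122481
13^24 = (13^12)^2 = 23298085122481^2 = 542800770374370512771595361

Result: 542800770374370512771595361
Multiplications needed: 5 (5 lines after 13^1)

13^24 = 542800770374370512771595361. Using exponentiation by squaring, this requires 5 multiplications. The key idea: if the exponent is even, square the half-power; if odd, multiply by the base once.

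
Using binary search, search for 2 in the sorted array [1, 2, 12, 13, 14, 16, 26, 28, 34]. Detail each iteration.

Binary search for 2 in [1, 2, 12, 13, 14, 16, 26, 28, 34]:

lo=0, hi=8, mid=4, arr[mid]=14 -> 14 > 2, search left half
lo=0, hi=3, mid=1, arr[mid]=2 -> Found target at index 1!

Binary search finds 2 at index 1 after 2 comparisons. The search repeatedly halves the search space by comparing with the middle element.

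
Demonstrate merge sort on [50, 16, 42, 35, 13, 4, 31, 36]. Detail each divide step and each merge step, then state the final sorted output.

Merge sort trace:

Split: [50, 16, 42, 35, 13, 4, 31, 36] -> [50, 16, 42, 35] and [13, 4, 31, 36]
  Split: [50, 16, 42, 35] -> [50, 16] and [42, 35]
    Split: [50, 16] -> [50] and [16]
    Merge: [50] + [16] -> [16, 50]
    Split: [42, 35] -> [42] and [35]
    Merge: [42] + [35] -> [35, 42]
  Merge: [16, 50] + [35, 42] -> [16, 35, 42, 50]
  Split: [13, 4, 31, 36] -> [13, 4] and [31, 36]
    Split: [13, 4] -> [13] and [4]
    Merge: [13] + [4] -> [4, 13]
    Split: [31, 36] -> [31] and [36]
    Merge: [31] + [36] -> [31, 36]
  Merge: [4, 13] + [31, 36] -> [4, 13, 31, 36]
Merge: [16, 35, 42, 50] + [4, 13, 31, 36] -> [4, 13, 16, 31, 35, 36, 42, 50]

Final sorted array: [4, 13, 16, 31, 35, 36, 42, 50]

The merge sort proceeds by recursively splitting the array and merging sorted halves.
After all merges, the sorted array is [4, 13, 16, 31, 35, 36, 42, 50].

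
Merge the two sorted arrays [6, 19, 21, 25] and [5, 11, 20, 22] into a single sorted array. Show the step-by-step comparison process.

Merging process:

Compare 6 vs 5: take 5 from right. Merged: [5]
Compare 6 vs 11: take 6 from left. Merged: [5, 6]
Compare 19 vs 11: take 11 from right. Merged: [5, 6, 11]
Compare 19 vs 20: take 19 from left. Merged: [5, 6, 11, 19]
Compare 21 vs 20: take 20 from right. Merged: [5, 6, 11, 19, 20]
Compare 21 vs 22: take 21 from left. Merged: [5, 6, 11, 19, 20, 21]
Compare 25 vs 22: take 22 from right. Merged: [5, 6, 11, 19, 20, 21, 22]
Append remaining from left: [25]. Merged: [5, 6, 11, 19, 20, 21, 22, 25]

Final merged array: [5, 6, 11, 19, 20, 21, 22, 25]
Total comparisons: 7

The merged array is [5, 6, 11, 19, 20, 21, 22, 25], requiring 7 comparisons. The merge step runs in O(n) time where n is the total number of elements.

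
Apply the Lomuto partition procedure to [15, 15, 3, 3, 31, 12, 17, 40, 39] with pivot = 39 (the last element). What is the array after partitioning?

Lomuto partition with pivot = 39:

Initial array: [15, 15, 3, 3, 31, 12, 17, 40, 39]

arr[0]=15 <= 39: swap with position 0, array becomes [15, 15, 3, 3, 31, 12, 17, 40, 39]
arr[1]=15 <= 39: swap with position 1, array becomes [15, 15, 3, 3, 31, 12, 17, 40, 39]
arr[2]=3 <= 39: swap with position 2, array becomes [15, 15, 3, 3, 31, 12, 17, 40, 39]
arr[3]=3 <= 39: swap with position 3, array becomes [15, 15, 3, 3, 31, 12, 17, 40, 39]
arr[4]=31 <= 39: swap with position 4, array becomes [15, 15, 3, 3, 31, 12, 17, 40, 39]
arr[5]=12 <= 39: swap with position 5, array becomes [15, 15, 3, 3, 31, 12, 17, 40, 39]
arr[6]=17 <= 39: swap with position 6, array becomes [15, 15, 3, 3, 31, 12, 17, 40, 39]
arr[7]=40 > 39: no swap

Place pivot at position 7: [15, 15, 3, 3, 31, 12, 17, 39, 40]
Pivot position: 7

After partitioning with pivot 39, the array becomes [15, 15, 3, 3, 31, 12, 17, 39, 40]. The pivot is placed at index 7. All elements to the left of the pivot are <= 39, and all elements to the right are > 39.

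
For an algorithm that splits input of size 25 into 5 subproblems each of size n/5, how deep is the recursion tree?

For divide and conquer with division factor 5:

Problem sizes at each level:
Level 0: 25
Level 1: 5
Level 2: 1

The root is level 0 and the size-1 base case is level 2 (the tree spans levels 0 through 2, i.e. 3 levels counting the root), so the depth is the number of divisions: log_5(25) = 2

The recursion tree depth is log_5(25) = 2. At each level, the problem size is divided by 5, so it takes 2 divisions to reduce to a base case of size 1. The algorithm makes 5 recursive calls at each level.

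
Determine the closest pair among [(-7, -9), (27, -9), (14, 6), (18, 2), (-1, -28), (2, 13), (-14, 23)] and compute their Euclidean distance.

Computing all pairwise distances among 7 points:

d((-7, -9), (27, -9)) = 34.0
d((-7, -9), (14, 6)) = 25.807
d((-7, -9), (18, 2)) = 27.313
d((-7, -9), (-1, -28)) = 19.9249
d((-7, -9), (2, 13)) = 23.7697
d((-7, -9), (-14, 23)) = 32.7567
d((27, -9), (14, 6)) = 19.8494
d((27, -9), (18, 2)) = 14.2127
d((27, -9), (-1, -28)) = 33.8378
d((27, -9), (2, 13)) = 33.3017
d((27, -9), (-14, 23)) = 52.0096
d((14, 6), (18, 2)) = 5.6569 <-- minimum
d((14, 6), (-1, -28)) = 37.1618
d((14, 6), (2, 13)) = 13.8924
d((14, 6), (-14, 23)) = 32.7567
d((18, 2), (-1, -28)) = 35.5106
d((18, 2), (2, 13)) = 19.4165
d((18, 2), (-14, 23)) = 38.2753
d((-1, -28), (2, 13)) = 41.1096
d((-1, -28), (-14, 23)) = 52.6308
d((2, 13), (-14, 23)) = 18.868

Closest pair: (14, 6) and (18, 2) with distance 5.6569

The closest pair is (14, 6) and (18, 2) with Euclidean distance 5.6569. For 7 points, brute-force pairwise comparison is shown above. For large n, the divide-and-conquer algorithm (sort by x, recurse on halves, check the dividing strip) achieves O(n log n).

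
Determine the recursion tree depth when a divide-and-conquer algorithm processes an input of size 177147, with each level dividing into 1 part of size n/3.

For divide and conquer with division factor 3:

Problem sizes at each level:
Level 0: 177147
Level 1: 59049
Level 2: 19683
Level 3: 6561
Level 4: 2187
Level 5: 729
Level 6: 243
Level 7: 81
Level 8: 27
Level 9: 9
Level 10: 3
Level 11: 1

The root is level 0 and the size-1 base case is level 11 (the tree spans levels 0 through 11, i.e. 12 levels counting the root), so the depth is the number of divisions: log_3(177147) = 11

The recursion tree depth is log_3(177147) = 11. At each level, the problem size is divided by 3, so it takes 11 divisions to reduce to a base case of size 1. The algorithm makes 1 recursive call at each level.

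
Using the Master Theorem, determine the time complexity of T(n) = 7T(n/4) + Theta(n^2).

Master Theorem for T(n) = 7T(n/4) + O(n^2):

a = 7, b = 4, c = 2
log_b(a) = log_4(7) = 1.4037

Case 3: c = 2 > log_4(7) = 1.4037
T(n) = O(n^2) = O(n^2)

For T(n) = 7T(n/4) + O(n^2): log_4(7) = 1.4037. This is Case 3 of the Master Theorem (c > log_b(a), work dominated by root), giving O(n^2).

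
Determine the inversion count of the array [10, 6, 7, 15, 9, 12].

Finding inversions in [10, 6, 7, 15, 9, 12]:

(0, 1): arr[0]=10 > arr[1]=6
(0, 2): arr[0]=10 > arr[2]=7
(0, 4): arr[0]=10 > arr[4]=9
(3, 4): arr[3]=15 > arr[4]=9
(3, 5): arr[3]=15 > arr[5]=12

Total inversions: 5

The array has 5 inversion(s): (0,1), (0,2), (0,4), (3,4), (3,5). Each pair (i,j) satisfies i < j and arr[i] > arr[j].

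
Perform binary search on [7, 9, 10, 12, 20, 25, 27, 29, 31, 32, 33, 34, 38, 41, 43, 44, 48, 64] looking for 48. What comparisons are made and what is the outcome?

Binary search for 48 in [7, 9, 10, 12, 20, 25, 27, 29, 31, 32, 33, 34, 38, 41, 43, 44, 48, 64]:

lo=0, hi=17, mid=8, arr[mid]=31 -> 31 < 48, search right half
lo=9, hi=17, mid=13, arr[mid]=41 -> 41 < 48, search right half
lo=14, hi=17, mid=15, arr[mid]=44 -> 44 < 48, search right half
lo=16, hi=17, mid=16, arr[mid]=48 -> Found target at index 16!

Binary search finds 48 at index 16 after 4 comparisons. The search repeatedly halves the search space by comparing with the middle element.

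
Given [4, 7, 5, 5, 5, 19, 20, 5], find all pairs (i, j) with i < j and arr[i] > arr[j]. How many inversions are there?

Finding inversions in [4, 7, 5, 5, 5, 19, 20, 5]:

(1, 2): arr[1]=7 > arr[2]=5
(1, 3): arr[1]=7 > arr[3]=5
(1, 4): arr[1]=7 > arr[4]=5
(1, 7): arr[1]=7 > arr[7]=5
(5, 7): arr[5]=19 > arr[7]=5
(6, 7): arr[6]=20 > arr[7]=5

Total inversions: 6

The array has 6 inversion(s): (1,2), (1,3), (1,4), (1,7), (5,7), (6,7). Each pair (i,j) satisfies i < j and arr[i] > arr[j].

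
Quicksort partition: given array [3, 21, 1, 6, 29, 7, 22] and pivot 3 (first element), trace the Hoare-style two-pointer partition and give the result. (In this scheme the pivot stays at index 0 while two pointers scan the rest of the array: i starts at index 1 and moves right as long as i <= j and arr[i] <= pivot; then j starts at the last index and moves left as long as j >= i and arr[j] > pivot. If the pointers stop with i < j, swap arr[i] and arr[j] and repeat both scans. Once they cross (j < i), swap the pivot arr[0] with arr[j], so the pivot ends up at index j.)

Hoare-style two-pointer partition with pivot = 3:

Initial array: [3, 21, 1, 6, 29, 7, 22]

Pointers start at i = 1, j = 6.
i stops at index 1 (arr[1]=21 > 3), j stops at index 2 (arr[2]=1 <= 3): swap arr[1] and arr[2], array becomes [3, 1, 21, 6, 29, 7, 22]
i ends at 2, j ends at 1: the pointers have crossed (j < i), so scanning stops.

Swap pivot arr[0] with arr[1] to place pivot at position 1: [1, 3, 21, 6, 29, 7, 22]
Pivot position: 1

After partitioning with pivot 3, the array becomes [1, 3, 21, 6, 29, 7, 22]. The pivot is placed at index 1. All elements to the left of the pivot are <= 3, and all elements to the right are > 3.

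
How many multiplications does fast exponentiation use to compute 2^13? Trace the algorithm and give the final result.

Computing 2^13 by squaring (build up from 2^1; each line after the first costs one multiplication):

2^1 = 2
2^2 = (2^1)^2 = 2^2 = 4
2^3 = 2 * 2^2 = 2 * 4 = 8
2^6 = (2^3)^2 = 8^2 = 64
2^12 = (2^6)^2 = 64^2 = 4096
2^13 = 2 * 2^12 = 2 * 4096 = 8192

Result: 8192
Multiplications needed: 5 (5 lines after 2^1)

2^13 = 8192. Using exponentiation by squaring, this requires 5 multiplications. The key idea: if the exponent is even, square the half-power; if odd, multiply by the base once.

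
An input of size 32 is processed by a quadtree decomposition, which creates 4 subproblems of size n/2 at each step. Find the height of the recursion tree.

For divide and conquer with division factor 2:

Problem sizes at each level:
Level 0: 32
Level 1: 16
Level 2: 8
Level 3: 4
Level 4: 2
Level 5: 1

The root is level 0 and the size-1 base case is level 5 (the tree spans levels 0 through 5, i.e. 6 levels counting the root), so the depth is the number of divisions: log_2(32) = 5

The recursion tree depth is log_2(32) = 5. At each level, the problem size is divided by 2, so it takes 5 divisions to reduce to a base case of size 1. The algorithm makes 4 recursive calls at each level.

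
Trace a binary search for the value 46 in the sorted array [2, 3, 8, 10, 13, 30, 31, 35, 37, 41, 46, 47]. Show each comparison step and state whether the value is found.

Binary search for 46 in [2, 3, 8, 10, 13, 30, 31, 35, 37, 41, 46, 47]:

lo=0, hi=11, mid=5, arr[mid]=30 -> 30 < 46, search right half
lo=6, hi=11, mid=8, arr[mid]=37 -> 37 < 46, search right half
lo=9, hi=11, mid=10, arr[mid]=46 -> Found target at index 10!

Binary search finds 46 at index 10 after 3 comparisons. The search repeatedly halves the search space by comparing with the middle element.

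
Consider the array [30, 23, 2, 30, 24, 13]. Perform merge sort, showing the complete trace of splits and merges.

Merge sort trace:

Split: [30, 23, 2, 30, 24, 13] -> [30, 23, 2] and [30, 24, 13]
  Split: [30, 23, 2] -> [30] and [23, 2]
    Split: [23, 2] -> [23] and [2]
    Merge: [23] + [2] -> [2, 23]
  Merge: [30] + [2, 23] -> [2, 23, 30]
  Split: [30, 24, 13] -> [30] and [24, 13]
    Split: [24, 13] -> [24] and [13]
    Merge: [24] + [13] -> [13, 24]
  Merge: [30] + [13, 24] -> [13, 24, 30]
Merge: [2, 23, 30] + [13, 24, 30] -> [2, 13, 23, 24, 30, 30]

Final sorted array: [2, 13, 23, 24, 30, 30]

The merge sort proceeds by recursively splitting the array and merging sorted halves.
After all merges, the sorted array is [2, 13, 23, 24, 30, 30].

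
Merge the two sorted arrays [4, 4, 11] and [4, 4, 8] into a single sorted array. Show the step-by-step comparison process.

Merging process:

Compare 4 vs 4: take 4 from left. Merged: [4]
Compare 4 vs 4: take 4 from left. Merged: [4, 4]
Compare 11 vs 4: take 4 from right. Merged: [4, 4, 4]
Compare 11 vs 4: take 4 from right. Merged: [4, 4, 4, 4]
Compare 11 vs 8: take 8 from right. Merged: [4, 4, 4, 4, 8]
Append remaining from left: [11]. Merged: [4, 4, 4, 4, 8, 11]

Final merged array: [4, 4, 4, 4, 8, 11]
Total comparisons: 5

The merged array is [4, 4, 4, 4, 8, 11], requiring 5 comparisons. The merge step runs in O(n) time where n is the total number of elements.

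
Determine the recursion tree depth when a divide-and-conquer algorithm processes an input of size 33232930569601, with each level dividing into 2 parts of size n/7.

For divide and conquer with division factor 7:

Problem sizes at each level:
Level 0: 33232930569601
Level 1: 4747561509943
Level 2: 678223072849
Level 3: 96889010407
Level 4: 13841287201
Level 5: 1977326743
Level 6: 282475249
Level 7: 40353607
Level 8: 5764801
Level 9: 823543
Level 10: 117649
Level 11: 16807
Level 12: 2401
Level 13: 343
Level 14: 49
Level 15: 7
Level 16: 1

The root is level 0 and the size-1 base case is level 16 (the tree spans levels 0 through 16, i.e. 17 levels counting the root), so the depth is the number of divisions: log_7(33232930569601) = 16

The recursion tree depth is log_7(33232930569601) = 16. At each level, the problem size is divided by 7, so it takes 16 divisions to reduce to a base case of size 1. The algorithm makes 2 recursive calls at each level.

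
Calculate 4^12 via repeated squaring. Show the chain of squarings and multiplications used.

Computing 4^12 by squaring (build up from 4^1; each line after the first costs one multiplication):

4^1 = 4
4^2 = (4^1)^2 = 4^2 = 16
4^3 = 4 * 4^2 = 4 * 16 = 64
4^6 = (4^3)^2 = 64^2 = 4096
4^12 = (4^6)^2 = 4096^2 = 16777216

Result: 16777216
Multiplications needed: 4 (4 lines after 4^1)

4^12 = 16777216. Using exponentiation by squaring, this requires 4 multiplications. The key idea: if the exponent is even, square the half-power; if odd, multiply by the base once.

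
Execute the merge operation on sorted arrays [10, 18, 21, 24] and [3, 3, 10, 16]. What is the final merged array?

Merging process:

Compare 10 vs 3: take 3 from right. Merged: [3]
Compare 10 vs 3: take 3 from right. Merged: [3, 3]
Compare 10 vs 10: take 10 from left. Merged: [3, 3, 10]
Compare 18 vs 10: take 10 from right. Merged: [3, 3, 10, 10]
Compare 18 vs 16: take 16 from right. Merged: [3, 3, 10, 10, 16]
Append remaining from left: [18, 21, 24]. Merged: [3, 3, 10, 10, 16, 18, 21, 24]

Final merged array: [3, 3, 10, 10, 16, 18, 21, 24]
Total comparisons: 5

The merged array is [3, 3, 10, 10, 16, 18, 21, 24], requiring 5 comparisons. The merge step runs in O(n) time where n is the total number of elements.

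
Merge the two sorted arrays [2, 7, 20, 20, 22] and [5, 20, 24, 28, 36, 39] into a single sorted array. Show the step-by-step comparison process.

Merging process:

Compare 2 vs 5: take 2 from left. Merged: [2]
Compare 7 vs 5: take 5 from right. Merged: [2, 5]
Compare 7 vs 20: take 7 from left. Merged: [2, 5, 7]
Compare 20 vs 20: take 20 from left. Merged: [2, 5, 7, 20]
Compare 20 vs 20: take 20 from left. Merged: [2, 5, 7, 20, 20]
Compare 22 vs 20: take 20 from right. Merged: [2, 5, 7, 20, 20, 20]
Compare 22 vs 24: take 22 from left. Merged: [2, 5, 7, 20, 20, 20, 22]
Append remaining from right: [24, 28, 36, 39]. Merged: [2, 5, 7, 20, 20, 20, 22, 24, 28, 36, 39]

Final merged array: [2, 5, 7, 20, 20, 20, 22, 24, 28, 36, 39]
Total comparisons: 7

The merged array is [2, 5, 7, 20, 20, 20, 22, 24, 28, 36, 39], requiring 7 comparisons. The merge step runs in O(n) time where n is the total number of elements.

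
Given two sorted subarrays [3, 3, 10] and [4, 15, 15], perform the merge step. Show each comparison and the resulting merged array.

Merging process:

Compare 3 vs 4: take 3 from left. Merged: [3]
Compare 3 vs 4: take 3 from left. Merged: [3, 3]
Compare 10 vs 4: take 4 from right. Merged: [3, 3, 4]
Compare 10 vs 15: take 10 from left. Merged: [3, 3, 4, 10]
Append remaining from right: [15, 15]. Merged: [3, 3, 4, 10, 15, 15]

Final merged array: [3, 3, 4, 10, 15, 15]
Total comparisons: 4

The merged array is [3, 3, 4, 10, 15, 15], requiring 4 comparisons. The merge step runs in O(n) time where n is the total number of elements.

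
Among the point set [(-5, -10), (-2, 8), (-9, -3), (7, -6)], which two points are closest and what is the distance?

Computing all pairwise distances among 4 points:

d((-5, -10), (-2, 8)) = 18.2483
d((-5, -10), (-9, -3)) = 8.0623 <-- minimum
d((-5, -10), (7, -6)) = 12.6491
d((-2, 8), (-9, -3)) = 13.0384
d((-2, 8), (7, -6)) = 16.6433
d((-9, -3), (7, -6)) = 16.2788

Closest pair: (-5, -10) and (-9, -3) with distance 8.0623

The closest pair is (-5, -10) and (-9, -3) with Euclidean distance 8.0623. For 4 points, brute-force pairwise comparison is shown above. For large n, the divide-and-conquer algorithm (sort by x, recurse on halves, check the dividing strip) achieves O(n log n).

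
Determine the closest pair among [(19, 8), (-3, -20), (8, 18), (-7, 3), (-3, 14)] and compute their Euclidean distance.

Computing all pairwise distances among 5 points:

d((19, 8), (-3, -20)) = 35.609
d((19, 8), (8, 18)) = 14.8661
d((19, 8), (-7, 3)) = 26.4764
d((19, 8), (-3, 14)) = 22.8035
d((-3, -20), (8, 18)) = 39.5601
d((-3, -20), (-7, 3)) = 23.3452
d((-3, -20), (-3, 14)) = 34.0
d((8, 18), (-7, 3)) = 21.2132
d((8, 18), (-3, 14)) = 11.7047 <-- minimum
d((-7, 3), (-3, 14)) = 11.7047 <-- minimum

Minimum distance: 11.7047 (tie among 2 pairs: (8, 18) and (-3, 14); (-7, 3) and (-3, 14))

The minimum Euclidean distance is 11.7047. There is a tie: 2 pairs achieve this minimum — (8, 18) and (-3, 14); (-7, 3) and (-3, 14). Any of these is a valid closest pair. For 5 points, brute-force pairwise comparison is shown above. For large n, the divide-and-conquer algorithm (sort by x, recurse on halves, check the dividing strip) achieves O(n log n).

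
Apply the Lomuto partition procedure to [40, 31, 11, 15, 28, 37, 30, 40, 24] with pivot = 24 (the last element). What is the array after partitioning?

Lomuto partition with pivot = 24:

Initial array: [40, 31, 11, 15, 28, 37, 30, 40, 24]

arr[0]=40 > 24: no swap
arr[1]=31 > 24: no swap
arr[2]=11 <= 24: swap with position 0, array becomes [11, 31, 40, 15, 28, 37, 30, 40, 24]
arr[3]=15 <= 24: swap with position 1, array becomes [11, 15, 40, 31, 28, 37, 30, 40, 24]
arr[4]=28 > 24: no swap
arr[5]=37 > 24: no swap
arr[6]=30 > 24: no swap
arr[7]=40 > 24: no swap

Place pivot at position 2: [11, 15, 24, 31, 28, 37, 30, 40, 40]
Pivot position: 2

After partitioning with pivot 24, the array becomes [11, 15, 24, 31, 28, 37, 30, 40, 40]. The pivot is placed at index 2. All elements to the left of the pivot are <= 24, and all elements to the right are > 24.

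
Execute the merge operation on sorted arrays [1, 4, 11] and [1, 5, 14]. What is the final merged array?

Merging process:

Compare 1 vs 1: take 1 from left. Merged: [1]
Compare 4 vs 1: take 1 from right. Merged: [1, 1]
Compare 4 vs 5: take 4 from left. Merged: [1, 1, 4]
Compare 11 vs 5: take 5 from right. Merged: [1, 1, 4, 5]
Compare 11 vs 14: take 11 from left. Merged: [1, 1, 4, 5, 11]
Append remaining from right: [14]. Merged: [1, 1, 4, 5, 11, 14]

Final merged array: [1, 1, 4, 5, 11, 14]
Total comparisons: 5

The merged array is [1, 1, 4, 5, 11, 14], requiring 5 comparisons. The merge step runs in O(n) time where n is the total number of elements.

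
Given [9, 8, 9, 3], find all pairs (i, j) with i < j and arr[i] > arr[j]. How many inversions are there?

Finding inversions in [9, 8, 9, 3]:

(0, 1): arr[0]=9 > arr[1]=8
(0, 3): arr[0]=9 > arr[3]=3
(1, 3): arr[1]=8 > arr[3]=3
(2, 3): arr[2]=9 > arr[3]=3

Total inversions: 4

The array has 4 inversion(s): (0,1), (0,3), (1,3), (2,3). Each pair (i,j) satisfies i < j and arr[i] > arr[j].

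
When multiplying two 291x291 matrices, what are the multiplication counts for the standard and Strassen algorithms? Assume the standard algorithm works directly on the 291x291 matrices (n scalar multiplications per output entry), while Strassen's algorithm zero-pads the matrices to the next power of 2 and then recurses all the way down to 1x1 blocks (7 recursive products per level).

Matrix multiplication for 291x291 matrices:

Strassen's algorithm requires power-of-2 dimensions. Pad 291x291 to 512x512 (next power of 2).

Standard algorithm: 291^3 = 24642171 multiplications
Strassen's algorithm: 7^(log2(512)) = 7^9 = 40353607 multiplications
Difference: 24642171 - 40353607 = -15711436 (Strassen uses MORE here due to padding overhead — for small or just-over-power-of-2 n, padding can outweigh the per-level savings)

Standard: 24642171 multiplications (291^3). Strassen: 40353607 multiplications (7^9, after padding to 512x512). Strassen reduces 8 recursive multiplications to 7 at each level.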